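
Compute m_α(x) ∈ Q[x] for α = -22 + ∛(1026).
m_α(x) = x^3 + 66x^2 + 1452x + 9622

Set β = α + 22 = ∛(1026), so β^3 = 1026. Then (α + 22)^3 - 1026 = 0, i.e. α is a root of g(x) = (x + 22)^3 - 1026 = x^3 + 66x^2 + 1452x + 9622. Since g(x) = h(x + 22) where h(x) = x^3 - 1026, and h is irreducible over Q (because 1026 is not a perfect cube, so h has no rational root, and a monic cubic with no rational root is irreducible), g is also irreducible (irreducibility is preserved under the substitution x → x + 22). Hence m_α(x) = x^3 + 66x^2 + 1452x + 9622.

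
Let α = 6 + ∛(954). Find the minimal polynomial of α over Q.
m_α(x) = x^3 - 18x^2 + 108x - 1170

Set β = α - 6 = ∛(954), so β^3 = 954. Then (α - 6)^3 - 954 = 0, i.e. α is a root of g(x) = (x - 6)^3 - 954 = x^3 - 18x^2 + 108x - 1170. Since g(x) = h(x - 6) where h(x) = x^3 - 954, and h is irreducible over Q (because 954 is not a perfect cube, so h has no rational root, and a monic cubic with no rational root is irreducible), g is also irreducible (irreducibility is preserved under the substitution x → x - 6). Hence m_α(x) = x^3 - 18x^2 + 108x - 1170.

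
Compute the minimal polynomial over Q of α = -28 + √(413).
m_α(x) = x^2 + 56x + 371

From α + 28 = √(413), squaring gives (α + 28)^2 = 413, i.e. α^2 + 56α + 784 = 413, so α^2 + 56α + 371 = 0. The discriminant of x^2 + 56x + 371 is (56)^2 - 4·(371) = 3136 - 1484 = 1652, and 4·(413) is not a perfect square in Q since 413 is squarefree and ≠ 1. Hence x^2 + 56x + 371 is irreducible over Q and is the minimal polynomial of α.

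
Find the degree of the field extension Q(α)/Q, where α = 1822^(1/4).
[Q(α):Q] = 4

α is a root of x^4 - 1822. By Eisenstein's criterion at the prime p = 2 (which divides the constant term 1822 but p^2 = 4 does not, since 1822 is squarefree), x^4 - 1822 is irreducible over Q. Hence [Q(α):Q] = 4.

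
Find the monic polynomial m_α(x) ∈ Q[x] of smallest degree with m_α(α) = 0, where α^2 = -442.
m_α(x) = x^2 + 442

α satisfies α^2 + 442 = 0, so x^2 + 442 annihilates α. Since d = -442 is squarefree and ≠ 1, it is not a perfect square in Q, so x^2 + 442 has no rational root and is therefore irreducible over Q (a degree-2 polynomial over a field is irreducible iff it has no root). Hence m_α(x) = x^2 + 442.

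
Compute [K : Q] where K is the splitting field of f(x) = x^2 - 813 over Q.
[K : Q] = 2

f(x) = x^2 - 813 factors as (x - √813)(x + √813). The splitting field is K = Q(√813). Since 813 is squarefree and > 1, it is not a perfect square, so x^2 - 813 is irreducible over Q and [Q(√813) : Q] = 2. Hence [K : Q] = 2.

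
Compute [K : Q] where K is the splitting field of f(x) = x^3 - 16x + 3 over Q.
[K : Q] = 6

By the rational root test, any rational root of the monic integer polynomial f(x) = x^3 - 16x + 3 must be an integer dividing the constant term 3, i.e. one of ±{1, 3}. Evaluating: f(1) = -12, f(-1) = 18, f(3) = -18, f(-3) = 24; none is 0, so f has no rational root and is therefore irreducible over Q (a cubic with no linear factor over a field is irreducible). For an irreducible cubic, the Galois group is A_3 or S_3 according as the discriminant disc(f) = -4a^3 - 27b^2 = -4·(-16)^3 - 27·(3)^2 = 16141 is or is not a square in Q. Here disc(f) = 16141 is not a perfect square in Q, so the Galois group of f over Q is not contained in A_3 and must be all of S_3. The splitting field has degree |S_3| = 6 over Q, so [K : Q] = 6.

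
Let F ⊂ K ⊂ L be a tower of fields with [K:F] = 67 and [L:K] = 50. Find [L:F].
[L:F] = 3350

The tower law says that for any tower of field extensions F ⊂ K ⊂ L with finite degrees, [L:F] = [L:K] · [K:F]. Here this gives [L:F] = 50 · 67 = 3350.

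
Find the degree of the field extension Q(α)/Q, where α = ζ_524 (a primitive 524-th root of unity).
[Q(α):Q] = 260

The minimal polynomial of ζ_524 over Q is the 524-th cyclotomic polynomial Φ_524(x), which is irreducible over Q and has degree φ(524) = 260. Hence [Q(α):Q] = φ(524) = 260.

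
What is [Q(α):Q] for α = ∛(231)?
[Q(α):Q] = 3

The minimal polynomial of α is x^3 - 231, irreducible over Q since 231 is not a perfect cube (so x^3 - 231 has no rational root). Hence [Q(α):Q] = deg(m_α) = 3.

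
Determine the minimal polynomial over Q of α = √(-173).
m_α(x) = x^2 + 173

α satisfies α^2 + 173 = 0, so x^2 + 173 annihilates α. Since d = -173 is squarefree and ≠ 1, it is not a perfect square in Q, so x^2 + 173 has no rational root and is therefore irreducible over Q (a degree-2 polynomial over a field is irreducible iff it has no root). Hence m_α(x) = x^2 + 173.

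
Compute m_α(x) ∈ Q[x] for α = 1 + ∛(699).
m_α(x) = x^3 - 3x^2 + 3x - 700

Set β = α - 1 = ∛(699), so β^3 = 699. Then (α - 1)^3 - 699 = 0, i.e. α is a root of g(x) = (x - 1)^3 - 699 = x^3 - 3x^2 + 3x - 700. Since g(x) = h(x - 1) where h(x) = x^3 - 699, and h is irreducible over Q (because 699 is not a perfect cube, so h has no rational root, and a monic cubic with no rational root is irreducible), g is also irreducible (irreducibility is preserved under the substitution x → x - 1). Hence m_α(x) = x^3 - 3x^2 + 3x - 700.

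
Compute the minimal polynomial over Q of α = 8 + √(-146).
m_α(x) = x^2 - 16x + 210

From α - 8 = √(-146), squaring gives (α - 8)^2 = -146, i.e. α^2 - 16α + 64 = -146, so α^2 - 16α + 210 = 0. The discriminant of x^2 - 16x + 210 is (-16)^2 - 4·(210) = 256 - 840 = -584, and 4·(-146) is not a perfect square in Q since -146 is squarefree and ≠ 1. Hence x^2 - 16x + 210 is irreducible over Q and is the minimal polynomial of α.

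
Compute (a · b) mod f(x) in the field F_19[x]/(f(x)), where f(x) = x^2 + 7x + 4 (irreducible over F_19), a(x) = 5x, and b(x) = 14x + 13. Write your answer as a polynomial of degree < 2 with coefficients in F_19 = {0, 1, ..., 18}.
a · b ≡ 12x + 5 (mod f(x))

Multiply in F_19[x]: a(x)·b(x) = (5x)·(14x + 13) = 13x^2 + 8x. This has degree ≥ 2, so divide by f(x) over F_19: 13x^2 + 8x = (13)·(x^2 + 7x + 4) + (12x + 5). Hence a·b ≡ 12x + 5 (mod f). (F_19[x]/(f) is a field with 19^2 = 361 elements since f is irreducible of degree 2.)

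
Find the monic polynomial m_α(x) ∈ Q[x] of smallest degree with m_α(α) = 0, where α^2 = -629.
m_α(x) = x^2 + 629

α satisfies α^2 + 629 = 0, so x^2 + 629 annihilates α. Since d = -629 is squarefree and ≠ 1, it is not a perfect square in Q, so x^2 + 629 has no rational root and is therefore irreducible over Q (a degree-2 polynomial over a field is irreducible iff it has no root). Hence m_α(x) = x^2 + 629.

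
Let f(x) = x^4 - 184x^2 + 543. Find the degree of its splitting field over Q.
[K : Q] = 4

Solving the quadratic in x^2: x^2 = (184 ± √(184^2 - 4·543))/2 = (184 ± √31684)/2 = (184 ± 178)/2, giving x^2 = 181 or x^2 = 3. So f(x) = (x^2 - 181)(x^2 - 3) and the roots of f are ±√181, ±√3. Hence the splitting field is K = Q(√181, √3). Since 181 and 3 are distinct squarefree integers > 1, their product 543 is not a perfect square, so √3 ∉ Q(√181). By the tower law [K:Q] = [Q(√181,√3):Q(√181)] · [Q(√181):Q] = 2 · 2 = 4.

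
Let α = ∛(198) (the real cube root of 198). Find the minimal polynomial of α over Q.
m_α(x) = x^3 - 198

α satisfies α^3 = 198, so x^3 - 198 annihilates α. By the rational root test, a rational root p/q (in lowest terms) of x^3 - 198 would satisfy p^3 = 198 q^3, forcing q = 1 and p^3 = 198; but 198 is not a perfect cube, contradiction. A monic cubic over Q with no rational root is irreducible (any nontrivial factorization would include a linear factor). Hence x^3 - 198 is the minimal polynomial of α, and in particular [Q(α):Q] = 3.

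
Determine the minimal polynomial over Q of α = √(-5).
m_α(x) = x^2 + 5

α satisfies α^2 + 5 = 0, so x^2 + 5 annihilates α. Since d = -5 is squarefree and ≠ 1, it is not a perfect square in Q, so x^2 + 5 has no rational root and is therefore irreducible over Q (a degree-2 polynomial over a field is irreducible iff it has no root). Hence m_α(x) = x^2 + 5.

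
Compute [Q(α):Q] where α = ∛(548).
[Q(α):Q] = 3

The minimal polynomial of α is x^3 - 548, irreducible over Q since 548 is not a perfect cube (so x^3 - 548 has no rational root). Hence [Q(α):Q] = deg(m_α) = 3.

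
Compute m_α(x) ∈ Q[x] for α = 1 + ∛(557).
m_α(x) = x^3 - 3x^2 + 3x - 558

Set β = α - 1 = ∛(557), so β^3 = 557. Then (α - 1)^3 - 557 = 0, i.e. α is a root of g(x) = (x - 1)^3 - 557 = x^3 - 3x^2 + 3x - 558. Since g(x) = h(x - 1) where h(x) = x^3 - 557, and h is irreducible over Q (because 557 is not a perfect cube, so h has no rational root, and a monic cubic with no rational root is irreducible), g is also irreducible (irreducibility is preserved under the substitution x → x - 1). Hence m_α(x) = x^3 - 3x^2 + 3x - 558.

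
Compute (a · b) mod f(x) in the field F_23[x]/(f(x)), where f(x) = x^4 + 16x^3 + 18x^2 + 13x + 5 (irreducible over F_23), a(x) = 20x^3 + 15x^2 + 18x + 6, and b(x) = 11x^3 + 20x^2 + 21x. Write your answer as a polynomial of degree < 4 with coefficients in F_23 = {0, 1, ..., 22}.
a · b ≡ 5x^3 + 18x + 1 (mod f(x))

Multiply in F_23[x]: a(x)·b(x) = (20x^3 + 15x^2 + 18x + 6)·(11x^3 + 20x^2 + 21x) = 13x^6 + 13x^5 + 21x^4 + 5x^3 + 15x^2 + 11x. This has degree ≥ 4, so divide by f(x) over F_23: 13x^6 + 13x^5 + 21x^4 + 5x^3 + 15x^2 + 11x = (13x^2 + 12x + 9)·(x^4 + 16x^3 + 18x^2 + 13x + 5) + (5x^3 + 18x + 1). Hence a·b ≡ 5x^3 + 18x + 1 (mod f). (F_23[x]/(f) is a field with 23^4 = 279841 elements since f is irreducible of degree 4.)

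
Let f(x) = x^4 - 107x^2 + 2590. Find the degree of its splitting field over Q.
[K : Q] = 4

Solving the quadratic in x^2: x^2 = (107 ± √(107^2 - 4·2590))/2 = (107 ± √1089)/2 = (107 ± 33)/2, giving x^2 = 37 or x^2 = 70. So f(x) = (x^2 - 37)(x^2 - 70) and the roots of f are ±√37, ±√70. Hence the splitting field is K = Q(√37, √70). Since 37 and 70 are distinct squarefree integers > 1, their product 2590 is not a perfect square, so √70 ∉ Q(√37). By the tower law [K:Q] = [Q(√37,√70):Q(√37)] · [Q(√37):Q] = 2 · 2 = 4.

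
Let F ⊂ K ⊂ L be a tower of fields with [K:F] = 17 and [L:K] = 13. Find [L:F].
[L:F] = 221

The tower law says that for any tower of field extensions F ⊂ K ⊂ L with finite degrees, [L:F] = [L:K] · [K:F]. Here this gives [L:F] = 13 · 17 = 221.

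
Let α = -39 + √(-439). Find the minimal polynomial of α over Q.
m_α(x) = x^2 + 78x + 1960

From α + 39 = √(-439), squaring gives (α + 39)^2 = -439, i.e. α^2 + 78α + 1521 = -439, so α^2 + 78α + 1960 = 0. The discriminant of x^2 + 78x + 1960 is (78)^2 - 4·(1960) = 6084 - 7840 = -1756, and 4·(-439) is not a perfect square in Q since -439 is squarefree and ≠ 1. Hence x^2 + 78x + 1960 is irreducible over Q and is the minimal polynomial of α.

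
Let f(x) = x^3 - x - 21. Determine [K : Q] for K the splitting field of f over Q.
[K : Q] = 6

By the rational root test, any rational root of the monic integer polynomial f(x) = x^3 - x - 21 must be an integer dividing the constant term -21, i.e. one of ±{1, 3, 7, 21}. Evaluating: f(1) = -21, f(-1) = -21, f(3) = 3, f(-3) = -45, f(7) = 315, f(-7) = -357, f(21) = 9219, f(-21) = -9261; none is 0, so f has no rational root and is therefore irreducible over Q (a cubic with no linear factor over a field is irreducible). For an irreducible cubic, the Galois group is A_3 or S_3 according as the discriminant disc(f) = -4a^3 - 27b^2 = -4·(-1)^3 - 27·(-21)^2 = -11903 is or is not a square in Q. Here disc(f) = -11903 is not a perfect square in Q, so the Galois group of f over Q is not contained in A_3 and must be all of S_3. The splitting field has degree |S_3| = 6 over Q, so [K : Q] = 6.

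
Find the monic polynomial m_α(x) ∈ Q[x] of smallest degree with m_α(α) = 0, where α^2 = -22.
m_α(x) = x^2 + 22

α satisfies α^2 + 22 = 0, so x^2 + 22 annihilates α. Since d = -22 is squarefree and ≠ 1, it is not a perfect square in Q, so x^2 + 22 has no rational root and is therefore irreducible over Q (a degree-2 polynomial over a field is irreducible iff it has no root). Hence m_α(x) = x^2 + 22.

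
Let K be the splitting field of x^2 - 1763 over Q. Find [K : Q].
[K : Q] = 2

f(x) = x^2 - 1763 factors as (x - √1763)(x + √1763). The splitting field is K = Q(√1763). Since 1763 is squarefree and > 1, it is not a perfect square, so x^2 - 1763 is irreducible over Q and [Q(√1763) : Q] = 2. Hence [K : Q] = 2.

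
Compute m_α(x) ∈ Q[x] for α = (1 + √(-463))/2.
m_α(x) = x^2 - x + 116

From 2α - 1 = √(-463), squaring gives (2α - 1)^2 = -463, i.e. 4α^2 - 4α + 1 = -463, so α^2 - α + (1 + 463)/4 = 0. Since -463 ≡ 1 (mod 4), (1 + 463)/4 = 116 ∈ Z. The polynomial x^2 - x + 116 has discriminant 1 - 4·(116) = -463, which is not a perfect square in Q (d = -463 is squarefree and ≠ 1), so x^2 - x + 116 is irreducible over Q. It is the minimal polynomial of α.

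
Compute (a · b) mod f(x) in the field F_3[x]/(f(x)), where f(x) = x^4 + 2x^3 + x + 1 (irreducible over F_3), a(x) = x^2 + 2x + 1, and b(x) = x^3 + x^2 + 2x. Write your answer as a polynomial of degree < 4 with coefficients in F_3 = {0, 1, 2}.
a · b ≡ x^2 + 2 (mod f(x))

Multiply in F_3[x]: a(x)·b(x) = (x^2 + 2x + 1)·(x^3 + x^2 + 2x) = x^5 + 2x^3 + 2x^2 + 2x. This has degree ≥ 4, so divide by f(x) over F_3: x^5 + 2x^3 + 2x^2 + 2x = (x + 1)·(x^4 + 2x^3 + x + 1) + (x^2 + 2). Hence a·b ≡ x^2 + 2 (mod f). (F_3[x]/(f) is a field with 3^4 = 81 elements since f is irreducible of degree 4.)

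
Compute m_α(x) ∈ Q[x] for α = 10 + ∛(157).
m_α(x) = x^3 - 30x^2 + 300x - 1157

Set β = α - 10 = ∛(157), so β^3 = 157. Then (α - 10)^3 - 157 = 0, i.e. α is a root of g(x) = (x - 10)^3 - 157 = x^3 - 30x^2 + 300x - 1157. Since g(x) = h(x - 10) where h(x) = x^3 - 157, and h is irreducible over Q (because 157 is not a perfect cube, so h has no rational root, and a monic cubic with no rational root is irreducible), g is also irreducible (irreducibility is preserved under the substitution x → x - 10). Hence m_α(x) = x^3 - 30x^2 + 300x - 1157.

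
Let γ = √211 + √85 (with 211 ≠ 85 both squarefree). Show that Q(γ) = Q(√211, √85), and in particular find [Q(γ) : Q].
[Q(γ) : Q] = 4 (equivalently, Q(γ) = Q(√211, √85))

Obviously Q(γ) ⊆ Q(√211, √85), and [Q(√211, √85):Q] = 4 (since 211, 85 are distinct squarefree integers > 1 with 17935 not a perfect square). To show equality we compute the minimal polynomial of γ. From γ = √211 + √85: γ^2 = 211 + 2√(17935) + 85 = 296 + 2√(17935), so γ^2 - 296 = 2√(17935); squaring, (γ^2 - 296)^2 = 4·17935, i.e. γ^4 - 592γ^2 + 87616 - 71740 = 0, i.e. γ^4 - 592γ^2 + 15876 = 0. So γ is a root of x^4 - 592x^2 + 15876. This polynomial is irreducible over Q: it has no rational root (each ±√211 ± √85 is irrational), and any factorization into two quadratics over Q would force √(17935) ∈ Q (pairing opposite roots) or √211, √85 ∈ Q (other pairings), all impossible. Hence [Q(γ):Q] = 4 = [Q(√211, √85):Q], so Q(γ) = Q(√211, √85).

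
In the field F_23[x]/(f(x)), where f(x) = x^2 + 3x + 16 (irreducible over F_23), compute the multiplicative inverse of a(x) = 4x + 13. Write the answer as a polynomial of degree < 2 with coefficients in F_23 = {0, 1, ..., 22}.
a(x)^(-1) ≡ 17x + 13 (mod f(x))

Since f is irreducible over F_23, F_23[x]/(f) is a field and a(x) ≠ 0 has an inverse. Apply the extended Euclidean algorithm to f(x) and a(x) in F_23[x]: f(x) = (6x + 10)·a(x) + (1). The last nonzero remainder is the constant 1 = gcd(f, a) in F_23. Back-substituting through the division chain expresses 1 = s(x)·a(x) + t(x)·f(x) with s(x) ≡ 17x + 13 (mod f), so a(x)^(-1) ≡ s(x) = 17x + 13 (mod f). Check: (4x + 13)·(17x + 13) = 22x^2 + 20x + 8 ≡ 1 (mod x^2 + 3x + 16).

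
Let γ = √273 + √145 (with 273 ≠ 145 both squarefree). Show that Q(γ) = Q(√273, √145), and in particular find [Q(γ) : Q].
[Q(γ) : Q] = 4 (equivalently, Q(γ) = Q(√273, √145))

Obviously Q(γ) ⊆ Q(√273, √145), and [Q(√273, √145):Q] = 4 (since 273, 145 are distinct squarefree integers > 1 with 39585 not a perfect square). To show equality we compute the minimal polynomial of γ. From γ = √273 + √145: γ^2 = 273 + 2√(39585) + 145 = 418 + 2√(39585), so γ^2 - 418 = 2√(39585); squaring, (γ^2 - 418)^2 = 4·39585, i.e. γ^4 - 836γ^2 + 174724 - 158340 = 0, i.e. γ^4 - 836γ^2 + 16384 = 0. So γ is a root of x^4 - 836x^2 + 16384. This polynomial is irreducible over Q: it has no rational root (each ±√273 ± √145 is irrational), and any factorization into two quadratics over Q would force √(39585) ∈ Q (pairing opposite roots) or √273, √145 ∈ Q (other pairings), all impossible. Hence [Q(γ):Q] = 4 = [Q(√273, √145):Q], so Q(γ) = Q(√273, √145).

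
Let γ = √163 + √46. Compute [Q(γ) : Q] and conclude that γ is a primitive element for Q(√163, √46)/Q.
[Q(γ) : Q] = 4 (equivalently, Q(γ) = Q(√163, √46))

Obviously Q(γ) ⊆ Q(√163, √46), and [Q(√163, √46):Q] = 4 (since 163, 46 are distinct squarefree integers > 1 with 7498 not a perfect square). To show equality we compute the minimal polynomial of γ. From γ = √163 + √46: γ^2 = 163 + 2√(7498) + 46 = 209 + 2√(7498), so γ^2 - 209 = 2√(7498); squaring, (γ^2 - 209)^2 = 4·7498, i.e. γ^4 - 418γ^2 + 43681 - 29992 = 0, i.e. γ^4 - 418γ^2 + 13689 = 0. So γ is a root of x^4 - 418x^2 + 13689. This polynomial is irreducible over Q: it has no rational root (each ±√163 ± √46 is irrational), and any factorization into two quadratics over Q would force √(7498) ∈ Q (pairing opposite roots) or √163, √46 ∈ Q (other pairings), all impossible. Hence [Q(γ):Q] = 4 = [Q(√163, √46):Q], so Q(γ) = Q(√163, √46).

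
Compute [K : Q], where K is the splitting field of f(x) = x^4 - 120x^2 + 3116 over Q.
[K : Q] = 4

Solving the quadratic in x^2: x^2 = (120 ± √(120^2 - 4·3116))/2 = (120 ± √1936)/2 = (120 ± 44)/2, giving x^2 = 38 or x^2 = 82. So f(x) = (x^2 - 38)(x^2 - 82) and the roots of f are ±√38, ±√82. Hence the splitting field is K = Q(√38, √82). Since 38 and 82 are distinct squarefree integers > 1, their product 3116 is not a perfect square, so √82 ∉ Q(√38). By the tower law [K:Q] = [Q(√38,√82):Q(√38)] · [Q(√38):Q] = 2 · 2 = 4.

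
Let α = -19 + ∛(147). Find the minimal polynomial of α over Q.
m_α(x) = x^3 + 57x^2 + 1083x + 6712

Set β = α + 19 = ∛(147), so β^3 = 147. Then (α + 19)^3 - 147 = 0, i.e. α is a root of g(x) = (x + 19)^3 - 147 = x^3 + 57x^2 + 1083x + 6712. Since g(x) = h(x + 19) where h(x) = x^3 - 147, and h is irreducible over Q (because 147 is not a perfect cube, so h has no rational root, and a monic cubic with no rational root is irreducible), g is also irreducible (irreducibility is preserved under the substitution x → x + 19). Hence m_α(x) = x^3 + 57x^2 + 1083x + 6712.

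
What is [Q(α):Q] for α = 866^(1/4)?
[Q(α):Q] = 4

α is a root of x^4 - 866. By Eisenstein's criterion at the prime p = 2 (which divides the constant term 866 but p^2 = 4 does not, since 866 is squarefree), x^4 - 866 is irreducible over Q. Hence [Q(α):Q] = 4.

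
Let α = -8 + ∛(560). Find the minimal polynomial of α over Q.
m_α(x) = x^3 + 24x^2 + 192x - 48

Set β = α + 8 = ∛(560), so β^3 = 560. Then (α + 8)^3 - 560 = 0, i.e. α is a root of g(x) = (x + 8)^3 - 560 = x^3 + 24x^2 + 192x - 48. Since g(x) = h(x + 8) where h(x) = x^3 - 560, and h is irreducible over Q (because 560 is not a perfect cube, so h has no rational root, and a monic cubic with no rational root is irreducible), g is also irreducible (irreducibility is preserved under the substitution x → x + 8). Hence m_α(x) = x^3 + 24x^2 + 192x - 48.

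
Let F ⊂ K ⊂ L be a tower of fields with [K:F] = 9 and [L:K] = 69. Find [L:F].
[L:F] = 621

The tower law says that for any tower of field extensions F ⊂ K ⊂ L with finite degrees, [L:F] = [L:K] · [K:F]. Here this gives [L:F] = 69 · 9 = 621.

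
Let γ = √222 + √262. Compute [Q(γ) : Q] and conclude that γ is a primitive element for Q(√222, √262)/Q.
[Q(γ) : Q] = 4 (equivalently, Q(γ) = Q(√222, √262))

Obviously Q(γ) ⊆ Q(√222, √262), and [Q(√222, √262):Q] = 4 (since 222, 262 are distinct squarefree integers > 1 with 58164 not a perfect square). To show equality we compute the minimal polynomial of γ. From γ = √222 + √262: γ^2 = 222 + 2√(58164) + 262 = 484 + 2√(58164), so γ^2 - 484 = 2√(58164); squaring, (γ^2 - 484)^2 = 4·58164, i.e. γ^4 - 968γ^2 + 234256 - 232656 = 0, i.e. γ^4 - 968γ^2 + 1600 = 0. So γ is a root of x^4 - 968x^2 + 1600. This polynomial is irreducible over Q: it has no rational root (each ±√222 ± √262 is irrational), and any factorization into two quadratics over Q would force √(58164) ∈ Q (pairing opposite roots) or √222, √262 ∈ Q (other pairings), all impossible. Hence [Q(γ):Q] = 4 = [Q(√222, √262):Q], so Q(γ) = Q(√222, √262).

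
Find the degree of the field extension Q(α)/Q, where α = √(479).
[Q(α):Q] = 2

[Q(α):Q] equals the degree of the minimal polynomial of α. Here α^2 = 479 and x^2 - 479 is irreducible (d = 479 is squarefree, ≠ 1, hence not a square), so deg(m_α) = 2. Thus [Q(α):Q] = 2.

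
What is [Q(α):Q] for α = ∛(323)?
[Q(α):Q] = 3

The minimal polynomial of α is x^3 - 323, irreducible over Q since 323 is not a perfect cube (so x^3 - 323 has no rational root). Hence [Q(α):Q] = deg(m_α) = 3.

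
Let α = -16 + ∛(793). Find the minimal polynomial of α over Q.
m_α(x) = x^3 + 48x^2 + 768x + 3303

Set β = α + 16 = ∛(793), so β^3 = 793. Then (α + 16)^3 - 793 = 0, i.e. α is a root of g(x) = (x + 16)^3 - 793 = x^3 + 48x^2 + 768x + 3303. Since g(x) = h(x + 16) where h(x) = x^3 - 793, and h is irreducible over Q (because 793 is not a perfect cube, so h has no rational root, and a monic cubic with no rational root is irreducible), g is also irreducible (irreducibility is preserved under the substitution x → x + 16). Hence m_α(x) = x^3 + 48x^2 + 768x + 3303.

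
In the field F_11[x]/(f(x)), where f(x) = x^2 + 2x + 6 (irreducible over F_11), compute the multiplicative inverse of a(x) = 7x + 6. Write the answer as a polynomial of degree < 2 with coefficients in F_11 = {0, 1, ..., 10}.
a(x)^(-1) ≡ x + 9 (mod f(x))

Since f is irreducible over F_11, F_11[x]/(f) is a field and a(x) ≠ 0 has an inverse. Apply the extended Euclidean algorithm to f(x) and a(x) in F_11[x]: f(x) = (8x + 6)·a(x) + (3). The last nonzero remainder is the constant 3 = gcd(f, a) in F_11. Back-substituting through the division chain expresses 3 = s(x)·a(x) + t(x)·f(x) with s(x) ≡ 3x + 5 (mod f), so (3x + 5)·a(x) ≡ 3 (mod f). Multiplying by 3^(-1) ≡ 4 in F_11 gives a(x)^(-1) ≡ 4·(3x + 5) ≡ x + 9 (mod f). Check: (7x + 6)·(x + 9) = 7x^2 + 3x + 10 ≡ 1 (mod x^2 + 2x + 6).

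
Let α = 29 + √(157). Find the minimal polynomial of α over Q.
m_α(x) = x^2 - 58x + 684

From α - 29 = √(157), squaring gives (α - 29)^2 = 157, i.e. α^2 - 58α + 841 = 157, so α^2 - 58α + 684 = 0. The discriminant of x^2 - 58x + 684 is (-58)^2 - 4·(684) = 3364 - 2736 = 628, and 4·(157) is not a perfect square in Q since 157 is squarefree and ≠ 1. Hence x^2 - 58x + 684 is irreducible over Q and is the minimal polynomial of α.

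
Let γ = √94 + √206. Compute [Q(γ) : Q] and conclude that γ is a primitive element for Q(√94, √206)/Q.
[Q(γ) : Q] = 4 (equivalently, Q(γ) = Q(√94, √206))

Obviously Q(γ) ⊆ Q(√94, √206), and [Q(√94, √206):Q] = 4 (since 94, 206 are distinct squarefree integers > 1 with 19364 not a perfect square). To show equality we compute the minimal polynomial of γ. From γ = √94 + √206: γ^2 = 94 + 2√(19364) + 206 = 300 + 2√(19364), so γ^2 - 300 = 2√(19364); squaring, (γ^2 - 300)^2 = 4·19364, i.e. γ^4 - 600γ^2 + 90000 - 77456 = 0, i.e. γ^4 - 600γ^2 + 12544 = 0. So γ is a root of x^4 - 600x^2 + 12544. This polynomial is irreducible over Q: it has no rational root (each ±√94 ± √206 is irrational), and any factorization into two quadratics over Q would force √(19364) ∈ Q (pairing opposite roots) or √94, √206 ∈ Q (other pairings), all impossible. Hence [Q(γ):Q] = 4 = [Q(√94, √206):Q], so Q(γ) = Q(√94, √206).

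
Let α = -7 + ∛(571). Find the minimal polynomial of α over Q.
m_α(x) = x^3 + 21x^2 + 147x - 228

Set β = α + 7 = ∛(571), so β^3 = 571. Then (α + 7)^3 - 571 = 0, i.e. α is a root of g(x) = (x + 7)^3 - 571 = x^3 + 21x^2 + 147x - 228. Since g(x) = h(x + 7) where h(x) = x^3 - 571, and h is irreducible over Q (because 571 is not a perfect cube, so h has no rational root, and a monic cubic with no rational root is irreducible), g is also irreducible (irreducibility is preserved under the substitution x → x + 7). Hence m_α(x) = x^3 + 21x^2 + 147x - 228.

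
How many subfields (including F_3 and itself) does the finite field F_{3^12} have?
F_{3^12} has 6 subfields

The subfields of F_{p^n} are exactly the fields F_{p^d} for d | n (each is the fixed field of the unique index-d subgroup of Gal(F_{p^n}/F_p) ≅ Z/nZ). The divisors of n = 12 are {1, 2, 3, 4, 6, 12}, giving 6 subfields: F_{3^1}, F_{3^2}, F_{3^3}, F_{3^4}, F_{3^6}, F_{3^12}.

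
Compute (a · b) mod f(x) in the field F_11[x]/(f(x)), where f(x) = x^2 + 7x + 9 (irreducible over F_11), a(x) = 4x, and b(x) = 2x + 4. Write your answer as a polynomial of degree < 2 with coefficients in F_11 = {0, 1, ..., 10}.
a · b ≡ 4x + 5 (mod f(x))

Multiply in F_11[x]: a(x)·b(x) = (4x)·(2x + 4) = 8x^2 + 5x. This has degree ≥ 2, so divide by f(x) over F_11: 8x^2 + 5x = (8)·(x^2 + 7x + 9) + (4x + 5). Hence a·b ≡ 4x + 5 (mod f). (F_11[x]/(f) is a field with 11^2 = 121 elements since f is irreducible of degree 2.)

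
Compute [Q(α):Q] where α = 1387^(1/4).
[Q(α):Q] = 4

α is a root of x^4 - 1387. By Eisenstein's criterion at the prime p = 19 (which divides the constant term 1387 but p^2 = 361 does not, since 1387 is squarefree), x^4 - 1387 is irreducible over Q. Hence [Q(α):Q] = 4.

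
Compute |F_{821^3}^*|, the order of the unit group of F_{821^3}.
|F_{821^3}^*| = 553387660

F_{821^3} has 821^3 = 553387661 elements; its multiplicative group consists of all nonzero elements, so |F_{821^3}^*| = 553387661 - 1 = 553387660. (It is cyclic since any finite subgroup of the multiplicative group of a field is cyclic.)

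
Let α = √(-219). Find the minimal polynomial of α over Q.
m_α(x) = x^2 + 219

α satisfies α^2 + 219 = 0, so x^2 + 219 annihilates α. Since d = -219 is squarefree and ≠ 1, it is not a perfect square in Q, so x^2 + 219 has no rational root and is therefore irreducible over Q (a degree-2 polynomial over a field is irreducible iff it has no root). Hence m_α(x) = x^2 + 219.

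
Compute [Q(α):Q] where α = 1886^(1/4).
[Q(α):Q] = 4

α is a root of x^4 - 1886. By Eisenstein's criterion at the prime p = 2 (which divides the constant term 1886 but p^2 = 4 does not, since 1886 is squarefree), x^4 - 1886 is irreducible over Q. Hence [Q(α):Q] = 4.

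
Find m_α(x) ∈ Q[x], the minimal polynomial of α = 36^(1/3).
m_α(x) = x^3 - 36

α satisfies α^3 = 36, so x^3 - 36 annihilates α. By the rational root test, a rational root p/q (in lowest terms) of x^3 - 36 would satisfy p^3 = 36 q^3, forcing q = 1 and p^3 = 36; but 36 is not a perfect cube, contradiction. A monic cubic over Q with no rational root is irreducible (any nontrivial factorization would include a linear factor). Hence x^3 - 36 is the minimal polynomial of α, and in particular [Q(α):Q] = 3.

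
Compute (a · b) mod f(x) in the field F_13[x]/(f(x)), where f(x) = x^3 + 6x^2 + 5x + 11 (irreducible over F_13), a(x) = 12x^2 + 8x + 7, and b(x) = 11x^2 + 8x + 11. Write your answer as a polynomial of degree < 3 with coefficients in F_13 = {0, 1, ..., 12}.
a · b ≡ 11x^2 + 3x + 5 (mod f(x))

Multiply in F_13[x]: a(x)·b(x) = (12x^2 + 8x + 7)·(11x^2 + 8x + 11) = 2x^4 + 2x^3 + x + 12. This has degree ≥ 3, so divide by f(x) over F_13: 2x^4 + 2x^3 + x + 12 = (2x + 3)·(x^3 + 6x^2 + 5x + 11) + (11x^2 + 3x + 5). Hence a·b ≡ 11x^2 + 3x + 5 (mod f). (F_13[x]/(f) is a field with 13^3 = 2197 elements since f is irreducible of degree 3.)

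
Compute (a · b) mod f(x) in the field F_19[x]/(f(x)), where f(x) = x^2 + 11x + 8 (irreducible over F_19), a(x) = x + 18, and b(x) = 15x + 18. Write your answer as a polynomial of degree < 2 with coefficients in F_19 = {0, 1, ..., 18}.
a · b ≡ 9x + 14 (mod f(x))

Multiply in F_19[x]: a(x)·b(x) = (x + 18)·(15x + 18) = 15x^2 + 3x + 1. This has degree ≥ 2, so divide by f(x) over F_19: 15x^2 + 3x + 1 = (15)·(x^2 + 11x + 8) + (9x + 14). Hence a·b ≡ 9x + 14 (mod f). (F_19[x]/(f) is a field with 19^2 = 361 elements since f is irreducible of degree 2.)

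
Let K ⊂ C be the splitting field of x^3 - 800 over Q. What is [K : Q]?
[K : Q] = 6

The roots of x^3 - 800 are ∛800, ω∛800, ω^2∛800 where ω = e^(2πi/3) is a primitive cube root of unity, so K = Q(∛800, ω). Now [Q(∛800):Q] = 3 (since 800 is not a perfect cube, x^3 - 800 is irreducible) and [Q(ω):Q] = 2. Both 2 and 3 divide [K:Q], and [K:Q] ≤ 3·2 = 6, so [K:Q] = 6. (Equivalently: Q(∛800) ⊂ R but ω ∉ R, so [K : Q(∛800)] = 2.)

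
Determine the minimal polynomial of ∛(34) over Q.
m_α(x) = x^3 - 34

α satisfies α^3 = 34, so x^3 - 34 annihilates α. By the rational root test, a rational root p/q (in lowest terms) of x^3 - 34 would satisfy p^3 = 34 q^3, forcing q = 1 and p^3 = 34; but 34 is not a perfect cube, contradiction. A monic cubic over Q with no rational root is irreducible (any nontrivial factorization would include a linear factor). Hence x^3 - 34 is the minimal polynomial of α, and in particular [Q(α):Q] = 3.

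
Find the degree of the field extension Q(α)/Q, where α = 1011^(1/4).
[Q(α):Q] = 4

α is a root of x^4 - 1011. By Eisenstein's criterion at the prime p = 3 (which divides the constant term 1011 but p^2 = 9 does not, since 1011 is squarefree), x^4 - 1011 is irreducible over Q. Hence [Q(α):Q] = 4.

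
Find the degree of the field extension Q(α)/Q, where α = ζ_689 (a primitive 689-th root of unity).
[Q(α):Q] = 624

The minimal polynomial of ζ_689 over Q is the 689-th cyclotomic polynomial Φ_689(x), which is irreducible over Q and has degree φ(689) = 624. Hence [Q(α):Q] = φ(689) = 624.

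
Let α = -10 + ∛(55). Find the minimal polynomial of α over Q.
m_α(x) = x^3 + 30x^2 + 300x + 945

Set β = α + 10 = ∛(55), so β^3 = 55. Then (α + 10)^3 - 55 = 0, i.e. α is a root of g(x) = (x + 10)^3 - 55 = x^3 + 30x^2 + 300x + 945. Since g(x) = h(x + 10) where h(x) = x^3 - 55, and h is irreducible over Q (because 55 is not a perfect cube, so h has no rational root, and a monic cubic with no rational root is irreducible), g is also irreducible (irreducibility is preserved under the substitution x → x + 10). Hence m_α(x) = x^3 + 30x^2 + 300x + 945.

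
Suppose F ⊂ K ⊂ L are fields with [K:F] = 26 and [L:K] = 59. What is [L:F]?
[L:F] = 1534

The tower law says that for any tower of field extensions F ⊂ K ⊂ L with finite degrees, [L:F] = [L:K] · [K:F]. Here this gives [L:F] = 59 · 26 = 1534.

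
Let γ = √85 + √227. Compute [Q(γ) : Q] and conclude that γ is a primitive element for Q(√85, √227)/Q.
[Q(γ) : Q] = 4 (equivalently, Q(γ) = Q(√85, √227))

Obviously Q(γ) ⊆ Q(√85, √227), and [Q(√85, √227):Q] = 4 (since 85, 227 are distinct squarefree integers > 1 with 19295 not a perfect square). To show equality we compute the minimal polynomial of γ. From γ = √85 + √227: γ^2 = 85 + 2√(19295) + 227 = 312 + 2√(19295), so γ^2 - 312 = 2√(19295); squaring, (γ^2 - 312)^2 = 4·19295, i.e. γ^4 - 624γ^2 + 97344 - 77180 = 0, i.e. γ^4 - 624γ^2 + 20164 = 0. So γ is a root of x^4 - 624x^2 + 20164. This polynomial is irreducible over Q: it has no rational root (each ±√85 ± √227 is irrational), and any factorization into two quadratics over Q would force √(19295) ∈ Q (pairing opposite roots) or √85, √227 ∈ Q (other pairings), all impossible. Hence [Q(γ):Q] = 4 = [Q(√85, √227):Q], so Q(γ) = Q(√85, √227).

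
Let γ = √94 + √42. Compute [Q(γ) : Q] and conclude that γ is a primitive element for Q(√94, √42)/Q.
[Q(γ) : Q] = 4 (equivalently, Q(γ) = Q(√94, √42))

Obviously Q(γ) ⊆ Q(√94, √42), and [Q(√94, √42):Q] = 4 (since 94, 42 are distinct squarefree integers > 1 with 3948 not a perfect square). To show equality we compute the minimal polynomial of γ. From γ = √94 + √42: γ^2 = 94 + 2√(3948) + 42 = 136 + 2√(3948), so γ^2 - 136 = 2√(3948); squaring, (γ^2 - 136)^2 = 4·3948, i.e. γ^4 - 272γ^2 + 18496 - 15792 = 0, i.e. γ^4 - 272γ^2 + 2704 = 0. So γ is a root of x^4 - 272x^2 + 2704. This polynomial is irreducible over Q: it has no rational root (each ±√94 ± √42 is irrational), and any factorization into two quadratics over Q would force √(3948) ∈ Q (pairing opposite roots) or √94, √42 ∈ Q (other pairings), all impossible. Hence [Q(γ):Q] = 4 = [Q(√94, √42):Q], so Q(γ) = Q(√94, √42).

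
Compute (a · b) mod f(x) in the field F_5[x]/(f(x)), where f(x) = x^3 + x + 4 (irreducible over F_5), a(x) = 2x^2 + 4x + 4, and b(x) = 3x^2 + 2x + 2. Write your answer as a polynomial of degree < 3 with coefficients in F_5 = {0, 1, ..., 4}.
a · b ≡ 3x^2 + x + 4 (mod f(x))

Multiply in F_5[x]: a(x)·b(x) = (2x^2 + 4x + 4)·(3x^2 + 2x + 2) = x^4 + x^3 + 4x^2 + x + 3. This has degree ≥ 3, so divide by f(x) over F_5: x^4 + x^3 + 4x^2 + x + 3 = (x + 1)·(x^3 + x + 4) + (3x^2 + x + 4). Hence a·b ≡ 3x^2 + x + 4 (mod f). (F_5[x]/(f) is a field with 5^3 = 125 elements since f is irreducible of degree 3.)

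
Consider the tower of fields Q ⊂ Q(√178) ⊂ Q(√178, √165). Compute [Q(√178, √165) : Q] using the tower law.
[Q(√178, √165) : Q] = 4

[Q(√178):Q] = 2 (min poly x^2 - 178, irreducible since 178 is squarefree > 1). For the top step, suppose √165 ∈ Q(√178), say √165 = c + d√178 with c, d ∈ Q. Squaring: 165 = c^2 + 178d^2 + 2cd√178. Since √178 ∉ Q this forces 2cd = 0. If d = 0 then √165 = c ∈ Q, contradicting 165 squarefree > 1. If c = 0 then 165 = 178d^2, so 178·165 = (178d)^2 is a perfect square in Q — but 178·165 = 29370 is not a perfect square (since 178 and 165 are distinct squarefree integers). Contradiction. Hence √165 ∉ Q(√178), so x^2 - 165 stays irreducible over Q(√178) and [Q(√178, √165) : Q(√178)] = 2. By the tower law, [Q(√178, √165) : Q] = 2 · 2 = 4.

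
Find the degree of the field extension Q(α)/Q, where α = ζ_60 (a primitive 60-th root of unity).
[Q(α):Q] = 16

The minimal polynomial of ζ_60 over Q is the 60-th cyclotomic polynomial Φ_60(x), which is irreducible over Q and has degree φ(60) = 16. Hence [Q(α):Q] = φ(60) = 16.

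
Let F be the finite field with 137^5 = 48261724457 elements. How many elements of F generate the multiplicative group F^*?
There are φ(48261724456) = 20442240000 primitive elements

F_q^* is cyclic of order q - 1 = 48261724456. A cyclic group of order m has exactly φ(m) generators. Here m = 48261724456 = 2^3 · 11 · 17 · 101 · 319411, so the number of primitive elements is φ(48261724456) = 20442240000.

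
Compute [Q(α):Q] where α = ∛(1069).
[Q(α):Q] = 3

The minimal polynomial of α is x^3 - 1069, irreducible over Q since 1069 is not a perfect cube (so x^3 - 1069 has no rational root). Hence [Q(α):Q] = deg(m_α) = 3.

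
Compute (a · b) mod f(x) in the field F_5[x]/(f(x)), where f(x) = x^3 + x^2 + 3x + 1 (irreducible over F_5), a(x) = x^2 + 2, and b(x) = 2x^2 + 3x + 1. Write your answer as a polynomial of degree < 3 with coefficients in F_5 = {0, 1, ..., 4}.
a · b ≡ 3x^2 + x + 1 (mod f(x))

Multiply in F_5[x]: a(x)·b(x) = (x^2 + 2)·(2x^2 + 3x + 1) = 2x^4 + 3x^3 + x + 2. This has degree ≥ 3, so divide by f(x) over F_5: 2x^4 + 3x^3 + x + 2 = (2x + 1)·(x^3 + x^2 + 3x + 1) + (3x^2 + x + 1). Hence a·b ≡ 3x^2 + x + 1 (mod f). (F_5[x]/(f) is a field with 5^3 = 125 elements since f is irreducible of degree 3.)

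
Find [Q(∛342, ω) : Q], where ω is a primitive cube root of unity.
[Q(∛342, ω) : Q] = 6

[Q(∛342):Q] = 3 (min poly x^3 - 342, irreducible since 342 is not a perfect cube). [Q(ω):Q] = 2 (min poly x^2 + x + 1). Since Q(∛342) ⊂ R and ω ∉ R, we have ω ∉ Q(∛342), so x^2 + x + 1 remains irreducible over Q(∛342) and [Q(∛342, ω) : Q(∛342)] = 2. By the tower law, [Q(∛342, ω) : Q] = 3 · 2 = 6. (In fact Q(∛342, ω) is the splitting field of x^3 - 342 over Q.)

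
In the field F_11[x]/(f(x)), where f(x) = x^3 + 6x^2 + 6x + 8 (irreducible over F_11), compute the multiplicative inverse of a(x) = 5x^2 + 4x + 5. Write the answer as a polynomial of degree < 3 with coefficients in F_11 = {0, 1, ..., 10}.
a(x)^(-1) ≡ 4x^2 + 7x + 2 (mod f(x))

Since f is irreducible over F_11, F_11[x]/(f) is a field and a(x) ≠ 0 has an inverse. Apply the extended Euclidean algorithm to f(x) and a(x) in F_11[x]: f(x) = (9x + 5)·a(x) + (7x + 5);  a(x) = (7x + 5)·(7x + 5) + (2). The last nonzero remainder is the constant 2 = gcd(f, a) in F_11. Back-substituting through the division chain expresses 2 = s(x)·a(x) + t(x)·f(x) with s(x) ≡ 8x^2 + 3x + 4 (mod f), so (8x^2 + 3x + 4)·a(x) ≡ 2 (mod f). Multiplying by 2^(-1) ≡ 6 in F_11 gives a(x)^(-1) ≡ 6·(8x^2 + 3x + 4) ≡ 4x^2 + 7x + 2 (mod f). Check: (5x^2 + 4x + 5)·(4x^2 + 7x + 2) = 9x^4 + 7x^3 + 3x^2 + 10x + 10 ≡ 1 (mod x^3 + 6x^2 + 6x + 8).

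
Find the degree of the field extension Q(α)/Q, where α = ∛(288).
[Q(α):Q] = 3

The minimal polynomial of α is x^3 - 288, irreducible over Q since 288 is not a perfect cube (so x^3 - 288 has no rational root). Hence [Q(α):Q] = deg(m_α) = 3.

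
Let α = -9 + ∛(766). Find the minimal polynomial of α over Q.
m_α(x) = x^3 + 27x^2 + 243x - 37

Set β = α + 9 = ∛(766), so β^3 = 766. Then (α + 9)^3 - 766 = 0, i.e. α is a root of g(x) = (x + 9)^3 - 766 = x^3 + 27x^2 + 243x - 37. Since g(x) = h(x + 9) where h(x) = x^3 - 766, and h is irreducible over Q (because 766 is not a perfect cube, so h has no rational root, and a monic cubic with no rational root is irreducible), g is also irreducible (irreducibility is preserved under the substitution x → x + 9). Hence m_α(x) = x^3 + 27x^2 + 243x - 37.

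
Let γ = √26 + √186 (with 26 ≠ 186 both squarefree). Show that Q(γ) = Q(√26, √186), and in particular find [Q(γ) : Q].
[Q(γ) : Q] = 4 (equivalently, Q(γ) = Q(√26, √186))

Obviously Q(γ) ⊆ Q(√26, √186), and [Q(√26, √186):Q] = 4 (since 26, 186 are distinct squarefree integers > 1 with 4836 not a perfect square). To show equality we compute the minimal polynomial of γ. From γ = √26 + √186: γ^2 = 26 + 2√(4836) + 186 = 212 + 2√(4836), so γ^2 - 212 = 2√(4836); squaring, (γ^2 - 212)^2 = 4·4836, i.e. γ^4 - 424γ^2 + 44944 - 19344 = 0, i.e. γ^4 - 424γ^2 + 25600 = 0. So γ is a root of x^4 - 424x^2 + 25600. This polynomial is irreducible over Q: it has no rational root (each ±√26 ± √186 is irrational), and any factorization into two quadratics over Q would force √(4836) ∈ Q (pairing opposite roots) or √26, √186 ∈ Q (other pairings), all impossible. Hence [Q(γ):Q] = 4 = [Q(√26, √186):Q], so Q(γ) = Q(√26, √186).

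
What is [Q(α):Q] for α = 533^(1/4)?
[Q(α):Q] = 4

α is a root of x^4 - 533. By Eisenstein's criterion at the prime p = 13 (which divides the constant term 533 but p^2 = 169 does not, since 533 is squarefree), x^4 - 533 is irreducible over Q. Hence [Q(α):Q] = 4.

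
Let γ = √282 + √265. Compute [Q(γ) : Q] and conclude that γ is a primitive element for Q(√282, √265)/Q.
[Q(γ) : Q] = 4 (equivalently, Q(γ) = Q(√282, √265))

Obviously Q(γ) ⊆ Q(√282, √265), and [Q(√282, √265):Q] = 4 (since 282, 265 are distinct squarefree integers > 1 with 74730 not a perfect square). To show equality we compute the minimal polynomial of γ. From γ = √282 + √265: γ^2 = 282 + 2√(74730) + 265 = 547 + 2√(74730), so γ^2 - 547 = 2√(74730); squaring, (γ^2 - 547)^2 = 4·74730, i.e. γ^4 - 1094γ^2 + 299209 - 298920 = 0, i.e. γ^4 - 1094γ^2 + 289 = 0. So γ is a root of x^4 - 1094x^2 + 289. This polynomial is irreducible over Q: it has no rational root (each ±√282 ± √265 is irrational), and any factorization into two quadratics over Q would force √(74730) ∈ Q (pairing opposite roots) or √282, √265 ∈ Q (other pairings), all impossible. Hence [Q(γ):Q] = 4 = [Q(√282, √265):Q], so Q(γ) = Q(√282, √265).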